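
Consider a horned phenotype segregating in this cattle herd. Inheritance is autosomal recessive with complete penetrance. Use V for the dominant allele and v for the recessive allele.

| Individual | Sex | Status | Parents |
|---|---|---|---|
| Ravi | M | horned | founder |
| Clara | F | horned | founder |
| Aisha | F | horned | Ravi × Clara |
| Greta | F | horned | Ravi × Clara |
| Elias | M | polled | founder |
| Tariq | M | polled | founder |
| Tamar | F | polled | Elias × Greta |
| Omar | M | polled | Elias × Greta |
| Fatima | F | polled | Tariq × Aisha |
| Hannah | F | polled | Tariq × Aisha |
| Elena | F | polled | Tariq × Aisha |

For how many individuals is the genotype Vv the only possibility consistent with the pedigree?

5

Obligate heterozygotes: Tamar is polled so carries V and received v from Greta (vv), so Tamar is Vv; Omar is polled so carries V and received v from Greta (vv), so Omar is Vv; Fatima is polled so carries V and received v from Aisha (vv), so Fatima is Vv; Hannah is polled so carries V and received v from Aisha (vv), so Hannah is Vv; Elena is polled so carries V and received v from Aisha (vv), so Elena is Vv.
Every other individual is either homozygous by phenotype or has at least one consistent homozygous assignment, so the count is 5.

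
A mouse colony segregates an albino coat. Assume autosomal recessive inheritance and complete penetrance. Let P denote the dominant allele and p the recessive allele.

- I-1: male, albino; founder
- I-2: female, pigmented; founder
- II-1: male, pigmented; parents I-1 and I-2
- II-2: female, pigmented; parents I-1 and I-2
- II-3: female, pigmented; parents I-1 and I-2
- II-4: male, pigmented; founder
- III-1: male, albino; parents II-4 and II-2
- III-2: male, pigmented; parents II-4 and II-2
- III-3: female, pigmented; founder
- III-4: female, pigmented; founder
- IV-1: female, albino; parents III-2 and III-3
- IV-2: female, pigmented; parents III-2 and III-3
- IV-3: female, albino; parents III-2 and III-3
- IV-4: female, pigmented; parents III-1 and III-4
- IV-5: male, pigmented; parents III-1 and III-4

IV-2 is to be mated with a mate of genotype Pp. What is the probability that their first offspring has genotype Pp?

1/2

III-2 is pigmented so carries P and passed p to IV-1 (pp), so III-2 is Pp.
III-3 is pigmented so carries P and passed p to IV-1 (pp), so III-3 is Pp.
IV-2 is a pigmented offspring of III-2 (Pp) × III-3 (Pp), whose cross gives 1/4 PP : 1/2 Pp : 1/4 pp; conditioning on being pigmented, IV-2 is PP with probability 1/3, Pp with probability 2/3.
Summing over parental genotype combinations, P(offspring has genotype Pp) = 1/3·1/2 + 2/3·1/2 = 1/2.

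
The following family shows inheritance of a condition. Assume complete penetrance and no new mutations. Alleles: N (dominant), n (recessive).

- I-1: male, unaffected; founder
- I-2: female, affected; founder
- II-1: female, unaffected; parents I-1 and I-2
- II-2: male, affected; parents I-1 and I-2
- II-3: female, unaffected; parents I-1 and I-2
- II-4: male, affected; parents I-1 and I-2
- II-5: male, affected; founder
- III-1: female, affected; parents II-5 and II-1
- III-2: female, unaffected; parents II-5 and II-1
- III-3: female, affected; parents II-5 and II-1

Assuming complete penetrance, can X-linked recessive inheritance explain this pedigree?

Yes

A consistent assignment under X-linked recessive exists: I-1 X^N Y, I-2 X^n X^n, II-1 X^N X^n, II-2 X^n Y, II-3 X^N X^n, II-4 X^n Y, II-5 X^n Y, III-1 X^n X^n, III-2 X^N X^n, III-3 X^n X^n.
In this assignment every recorded phenotype matches its genotype and every non-founder's genotype is obtainable from its parents' genotypes, so the pedigree is consistent.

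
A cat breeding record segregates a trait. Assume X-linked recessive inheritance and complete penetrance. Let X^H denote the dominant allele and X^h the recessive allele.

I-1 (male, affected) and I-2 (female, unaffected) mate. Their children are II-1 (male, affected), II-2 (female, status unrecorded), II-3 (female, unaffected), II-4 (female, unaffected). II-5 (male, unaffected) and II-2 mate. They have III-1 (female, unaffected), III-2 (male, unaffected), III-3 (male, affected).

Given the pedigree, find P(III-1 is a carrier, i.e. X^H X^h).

II-5 is unaffected, so II-5 is X^H Y.
II-2 passed H to III-2 (X^H Y) and received h from I-1 (X^h Y), so II-2 is X^H X^h.
Their cross gives offspring ratios 1/2 X^H X^H : 1/2 X^H X^h. Conditioning on III-1 being unaffected, P(X^H X^h) = 1/2 / 1 = 1/2.

1/2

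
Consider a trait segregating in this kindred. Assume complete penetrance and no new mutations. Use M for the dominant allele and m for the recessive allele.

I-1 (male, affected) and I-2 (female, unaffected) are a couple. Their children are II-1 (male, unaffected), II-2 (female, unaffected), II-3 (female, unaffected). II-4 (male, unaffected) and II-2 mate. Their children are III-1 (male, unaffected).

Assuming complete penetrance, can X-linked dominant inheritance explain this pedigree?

No

Under X-linked dominant, II-2 (unaffected, female) cannot arise from I-1 (affected) × I-2 (unaffected).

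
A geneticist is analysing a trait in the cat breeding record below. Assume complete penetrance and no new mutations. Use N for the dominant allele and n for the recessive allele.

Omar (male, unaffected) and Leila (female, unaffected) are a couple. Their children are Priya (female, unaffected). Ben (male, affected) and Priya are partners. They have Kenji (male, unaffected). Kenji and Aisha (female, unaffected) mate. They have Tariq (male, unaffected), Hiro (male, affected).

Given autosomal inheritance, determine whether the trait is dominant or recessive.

recessive

Kenji and Aisha are both unaffected yet have an affected child Hiro. Under dominance, an affected child requires at least one affected parent, so the trait cannot be dominant.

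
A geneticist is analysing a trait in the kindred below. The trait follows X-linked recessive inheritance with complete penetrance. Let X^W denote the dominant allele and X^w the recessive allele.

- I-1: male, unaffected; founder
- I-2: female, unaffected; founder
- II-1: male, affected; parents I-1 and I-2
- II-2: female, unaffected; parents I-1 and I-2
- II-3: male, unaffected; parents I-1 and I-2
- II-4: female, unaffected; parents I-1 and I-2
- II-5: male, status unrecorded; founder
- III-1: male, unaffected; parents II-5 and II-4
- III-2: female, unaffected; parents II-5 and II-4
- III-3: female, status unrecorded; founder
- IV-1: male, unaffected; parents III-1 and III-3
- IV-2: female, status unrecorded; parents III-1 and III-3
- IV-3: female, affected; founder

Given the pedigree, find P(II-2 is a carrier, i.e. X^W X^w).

I-1 is unaffected, so I-1 is X^W Y.
I-2 is unaffected so carries W and passed w to II-1 (X^w Y), so I-2 is X^W X^w.
Their cross gives offspring ratios 1/2 X^W X^W : 1/2 X^W X^w. Conditioning on II-2 being unaffected, P(X^W X^w) = 1/2 / 1 = 1/2.

1/2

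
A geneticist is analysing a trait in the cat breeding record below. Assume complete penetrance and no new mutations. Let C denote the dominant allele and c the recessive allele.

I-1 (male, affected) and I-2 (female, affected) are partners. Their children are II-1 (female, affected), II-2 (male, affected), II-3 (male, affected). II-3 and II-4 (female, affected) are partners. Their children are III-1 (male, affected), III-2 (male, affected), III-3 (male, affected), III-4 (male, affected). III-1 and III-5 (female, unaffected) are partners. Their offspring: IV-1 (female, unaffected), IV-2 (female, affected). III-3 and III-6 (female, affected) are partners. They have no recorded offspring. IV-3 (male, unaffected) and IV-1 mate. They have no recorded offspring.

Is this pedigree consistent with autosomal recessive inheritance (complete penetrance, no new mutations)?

A consistent assignment under autosomal recessive exists: I-1 cc, I-2 cc, II-1 cc, II-2 cc, II-3 cc, II-4 cc, III-1 cc, III-2 cc, III-3 cc, III-4 cc, III-5 Cc, III-6 cc, IV-1 Cc, IV-2 cc, IV-3 CC.
In this assignment every recorded phenotype matches its genotype and every non-founder's genotype is obtainable from its parents' genotypes, so the pedigree is consistent.

Yes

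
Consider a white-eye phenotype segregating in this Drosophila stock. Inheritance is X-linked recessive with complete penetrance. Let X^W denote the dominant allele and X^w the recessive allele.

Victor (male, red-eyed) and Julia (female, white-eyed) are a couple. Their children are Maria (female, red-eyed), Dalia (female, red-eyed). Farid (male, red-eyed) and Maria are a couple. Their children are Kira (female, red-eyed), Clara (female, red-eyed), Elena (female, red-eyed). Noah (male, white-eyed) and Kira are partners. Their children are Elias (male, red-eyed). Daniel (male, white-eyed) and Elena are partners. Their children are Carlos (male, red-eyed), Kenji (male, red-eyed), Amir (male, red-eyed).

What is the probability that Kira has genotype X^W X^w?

Farid is red-eyed, so Farid is X^W Y.
Maria is red-eyed so carries W and received w from Julia (X^w X^w), so Maria is X^W X^w.
Their cross gives offspring ratios 1/2 X^W X^W : 1/2 X^W X^w. Conditioning on Kira being red-eyed, P(X^W X^w) = 1/2 / 1 = 1/2 before taking Kira's own offspring into account.
Noah is white-eyed, so Noah is X^w Y.
Now use Kira's offspring. Probability of each recorded status — red-eyed son Elias: 1/2 if Kira is X^W X^w, 1 if X^W X^W.
Bayes: P(X^W X^w) = 1/2·1/2 / (1/2·1/2 + 1/2·1) = 1/3.

1/3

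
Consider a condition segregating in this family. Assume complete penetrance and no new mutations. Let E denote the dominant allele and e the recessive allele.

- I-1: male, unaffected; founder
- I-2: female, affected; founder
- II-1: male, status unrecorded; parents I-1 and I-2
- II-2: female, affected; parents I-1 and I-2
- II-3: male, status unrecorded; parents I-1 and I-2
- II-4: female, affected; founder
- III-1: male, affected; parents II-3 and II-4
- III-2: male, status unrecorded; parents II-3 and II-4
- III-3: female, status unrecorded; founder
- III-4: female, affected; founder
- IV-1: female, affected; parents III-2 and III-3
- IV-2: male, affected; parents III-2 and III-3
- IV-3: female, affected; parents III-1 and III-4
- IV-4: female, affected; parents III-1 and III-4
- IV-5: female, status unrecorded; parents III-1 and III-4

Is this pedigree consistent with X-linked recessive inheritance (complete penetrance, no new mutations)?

Under X-linked recessive, II-2 (affected, female) cannot arise from I-1 (unaffected) × I-2 (affected).

No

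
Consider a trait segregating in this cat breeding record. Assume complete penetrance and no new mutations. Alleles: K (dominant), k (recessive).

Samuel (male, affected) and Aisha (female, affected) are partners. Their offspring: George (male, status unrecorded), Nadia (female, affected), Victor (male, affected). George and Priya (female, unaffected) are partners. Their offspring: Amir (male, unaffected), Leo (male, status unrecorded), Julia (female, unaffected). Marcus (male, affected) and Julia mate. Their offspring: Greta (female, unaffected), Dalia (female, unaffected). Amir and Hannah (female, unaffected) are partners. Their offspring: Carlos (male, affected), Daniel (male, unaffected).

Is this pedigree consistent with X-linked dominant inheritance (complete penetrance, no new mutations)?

No

Under X-linked dominant, Greta (unaffected, female) cannot arise from Marcus (affected) × Julia (unaffected).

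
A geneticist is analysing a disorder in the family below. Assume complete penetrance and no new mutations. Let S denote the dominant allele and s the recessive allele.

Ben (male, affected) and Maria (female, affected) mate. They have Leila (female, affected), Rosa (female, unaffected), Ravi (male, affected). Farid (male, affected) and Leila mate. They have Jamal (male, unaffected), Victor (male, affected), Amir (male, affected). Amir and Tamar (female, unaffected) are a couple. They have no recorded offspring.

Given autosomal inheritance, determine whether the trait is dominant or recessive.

Ben and Maria are both affected yet have an unaffected child Rosa. Under a recessive model two affected parents are homozygous and every child would be affected, so the trait cannot be recessive.

dominant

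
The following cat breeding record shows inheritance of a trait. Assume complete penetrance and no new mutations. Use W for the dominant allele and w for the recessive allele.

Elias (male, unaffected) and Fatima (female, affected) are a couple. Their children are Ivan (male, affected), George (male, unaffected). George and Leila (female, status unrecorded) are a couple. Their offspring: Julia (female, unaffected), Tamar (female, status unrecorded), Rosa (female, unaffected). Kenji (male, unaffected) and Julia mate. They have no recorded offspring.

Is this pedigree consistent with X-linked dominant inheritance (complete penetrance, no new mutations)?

A consistent assignment under X-linked dominant exists: Elias X^w Y, Fatima X^W X^w, Ivan X^W Y, George X^w Y, Leila X^W X^w, Julia X^w X^w, Tamar X^W X^w, Rosa X^w X^w, Kenji X^w Y.
In this assignment every recorded phenotype matches its genotype and every non-founder's genotype is obtainable from its parents' genotypes, so the pedigree is consistent.

Yes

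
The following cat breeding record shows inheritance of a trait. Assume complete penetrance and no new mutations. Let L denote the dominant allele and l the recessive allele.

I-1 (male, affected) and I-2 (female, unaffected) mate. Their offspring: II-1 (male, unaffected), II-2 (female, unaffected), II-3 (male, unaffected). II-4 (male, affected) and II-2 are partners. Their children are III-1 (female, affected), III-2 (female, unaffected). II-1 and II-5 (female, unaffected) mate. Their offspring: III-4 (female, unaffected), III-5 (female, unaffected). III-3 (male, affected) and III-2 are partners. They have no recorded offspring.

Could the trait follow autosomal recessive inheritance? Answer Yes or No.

A consistent assignment under autosomal recessive exists: I-1 ll, I-2 LL, II-1 Ll, II-2 Ll, II-3 Ll, II-4 ll, II-5 LL, III-1 ll, III-2 Ll, III-3 ll, III-4 LL, III-5 LL.
In this assignment every recorded phenotype matches its genotype and every non-founder's genotype is obtainable from its parents' genotypes, so the pedigree is consistent.

Yes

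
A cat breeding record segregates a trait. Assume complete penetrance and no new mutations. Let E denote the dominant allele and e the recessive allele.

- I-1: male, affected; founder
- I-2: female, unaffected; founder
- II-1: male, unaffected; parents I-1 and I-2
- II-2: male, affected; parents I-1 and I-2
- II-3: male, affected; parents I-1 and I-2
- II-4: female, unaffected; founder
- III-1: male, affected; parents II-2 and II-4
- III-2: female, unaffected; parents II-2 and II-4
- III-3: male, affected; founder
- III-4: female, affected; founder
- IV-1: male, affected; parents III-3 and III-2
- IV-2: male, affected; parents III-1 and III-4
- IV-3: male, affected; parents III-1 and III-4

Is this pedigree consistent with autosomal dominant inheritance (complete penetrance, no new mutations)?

A consistent assignment under autosomal dominant exists: I-1 Ee, I-2 ee, II-1 ee, II-2 Ee, II-3 Ee, II-4 ee, III-1 Ee, III-2 ee, III-3 EE, III-4 EE, IV-1 Ee, IV-2 EE, IV-3 EE.
In this assignment every recorded phenotype matches its genotype and every non-founder's genotype is obtainable from its parents' genotypes, so the pedigree is consistent.

Yes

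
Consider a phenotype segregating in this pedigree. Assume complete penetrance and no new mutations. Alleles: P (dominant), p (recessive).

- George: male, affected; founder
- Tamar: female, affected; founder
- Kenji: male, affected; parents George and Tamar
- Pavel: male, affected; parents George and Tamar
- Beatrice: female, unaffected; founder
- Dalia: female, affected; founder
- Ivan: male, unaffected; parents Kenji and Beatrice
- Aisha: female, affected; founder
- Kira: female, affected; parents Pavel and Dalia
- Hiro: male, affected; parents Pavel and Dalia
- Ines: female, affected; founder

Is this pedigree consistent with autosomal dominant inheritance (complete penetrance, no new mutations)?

Yes

A consistent assignment under autosomal dominant exists: George PP, Tamar Pp, Kenji Pp, Pavel PP, Beatrice pp, Dalia PP, Ivan pp, Aisha PP, Kira PP, Hiro PP, Ines PP.
In this assignment every recorded phenotype matches its genotype and every non-founder's genotype is obtainable from its parents' genotypes, so the pedigree is consistent.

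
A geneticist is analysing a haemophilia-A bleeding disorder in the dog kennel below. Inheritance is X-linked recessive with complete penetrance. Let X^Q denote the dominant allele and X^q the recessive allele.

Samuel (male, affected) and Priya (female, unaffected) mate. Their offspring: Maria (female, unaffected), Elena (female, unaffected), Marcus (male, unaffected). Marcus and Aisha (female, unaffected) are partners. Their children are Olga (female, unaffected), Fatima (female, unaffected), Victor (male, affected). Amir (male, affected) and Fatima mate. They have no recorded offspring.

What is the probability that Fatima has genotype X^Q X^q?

1/2

Marcus is unaffected, so Marcus is X^Q Y.
Aisha is unaffected so carries Q and passed q to Victor (X^q Y), so Aisha is X^Q X^q.
Their cross gives offspring ratios 1/2 X^Q X^Q : 1/2 X^Q X^q. Conditioning on Fatima being unaffected, P(X^Q X^q) = 1/2 / 1 = 1/2.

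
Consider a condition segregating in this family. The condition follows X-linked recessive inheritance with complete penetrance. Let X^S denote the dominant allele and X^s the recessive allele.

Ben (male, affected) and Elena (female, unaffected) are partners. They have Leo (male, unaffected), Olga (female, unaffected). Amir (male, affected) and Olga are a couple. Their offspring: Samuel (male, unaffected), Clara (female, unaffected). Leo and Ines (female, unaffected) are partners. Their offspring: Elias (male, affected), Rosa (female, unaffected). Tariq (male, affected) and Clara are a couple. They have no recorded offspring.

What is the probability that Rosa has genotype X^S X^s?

1/2

Leo is unaffected, so Leo is X^S Y.
Ines is unaffected so carries S and passed s to Elias (X^s Y), so Ines is X^S X^s.
Their cross gives offspring ratios 1/2 X^S X^S : 1/2 X^S X^s. Conditioning on Rosa being unaffected, P(X^S X^s) = 1/2 / 1 = 1/2.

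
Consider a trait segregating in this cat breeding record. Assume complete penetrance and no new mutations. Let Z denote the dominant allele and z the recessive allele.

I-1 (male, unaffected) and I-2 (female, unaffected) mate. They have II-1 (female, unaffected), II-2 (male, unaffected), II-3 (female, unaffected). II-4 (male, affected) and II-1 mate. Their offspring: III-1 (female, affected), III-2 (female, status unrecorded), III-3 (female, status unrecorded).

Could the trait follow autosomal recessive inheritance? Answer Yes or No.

A consistent assignment under autosomal recessive exists: I-1 ZZ, I-2 Zz, II-1 Zz, II-2 ZZ, II-3 ZZ, II-4 zz, III-1 zz, III-2 Zz, III-3 Zz.
In this assignment every recorded phenotype matches its genotype and every non-founder's genotype is obtainable from its parents' genotypes, so the pedigree is consistent.

Yes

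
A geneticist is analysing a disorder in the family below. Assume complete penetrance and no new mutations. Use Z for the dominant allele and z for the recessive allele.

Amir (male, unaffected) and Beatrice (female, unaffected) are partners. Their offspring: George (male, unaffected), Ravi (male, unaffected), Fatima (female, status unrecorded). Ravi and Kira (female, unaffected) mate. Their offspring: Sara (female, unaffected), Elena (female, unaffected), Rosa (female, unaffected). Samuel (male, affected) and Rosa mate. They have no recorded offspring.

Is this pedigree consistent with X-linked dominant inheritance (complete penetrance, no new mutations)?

A consistent assignment under X-linked dominant exists: Amir X^z Y, Beatrice X^z X^z, George X^z Y, Ravi X^z Y, Fatima X^z X^z, Kira X^z X^z, Sara X^z X^z, Elena X^z X^z, Rosa X^z X^z, Samuel X^Z Y.
In this assignment every recorded phenotype matches its genotype and every non-founder's genotype is obtainable from its parents' genotypes, so the pedigree is consistent.

Yes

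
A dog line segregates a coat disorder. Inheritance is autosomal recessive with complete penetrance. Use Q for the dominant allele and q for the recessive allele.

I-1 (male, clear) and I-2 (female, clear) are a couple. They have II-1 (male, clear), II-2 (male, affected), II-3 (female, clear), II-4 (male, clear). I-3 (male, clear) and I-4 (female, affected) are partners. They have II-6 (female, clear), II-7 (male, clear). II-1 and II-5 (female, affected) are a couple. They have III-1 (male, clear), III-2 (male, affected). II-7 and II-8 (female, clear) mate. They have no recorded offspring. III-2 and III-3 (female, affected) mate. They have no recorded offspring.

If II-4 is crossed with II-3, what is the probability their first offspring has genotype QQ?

I-1 is clear so carries Q and passed q to II-2 (qq), so I-1 is Qq.
I-2 is clear so carries Q and passed q to II-2 (qq), so I-2 is Qq.
II-4 is a clear offspring of I-1 (Qq) × I-2 (Qq), whose cross gives 1/4 QQ : 1/2 Qq : 1/4 qq; conditioning on being clear, II-4 is QQ with probability 1/3, Qq with probability 2/3.
II-3 is a clear offspring of I-1 (Qq) × I-2 (Qq), whose cross gives 1/4 QQ : 1/2 Qq : 1/4 qq; conditioning on being clear, II-3 is QQ with probability 1/3, Qq with probability 2/3.
Summing over parental genotype combinations, P(offspring has genotype QQ) = 1/9·1 + 2/9·1/2 + 2/9·1/2 + 4/9·1/4 = 4/9.

4/9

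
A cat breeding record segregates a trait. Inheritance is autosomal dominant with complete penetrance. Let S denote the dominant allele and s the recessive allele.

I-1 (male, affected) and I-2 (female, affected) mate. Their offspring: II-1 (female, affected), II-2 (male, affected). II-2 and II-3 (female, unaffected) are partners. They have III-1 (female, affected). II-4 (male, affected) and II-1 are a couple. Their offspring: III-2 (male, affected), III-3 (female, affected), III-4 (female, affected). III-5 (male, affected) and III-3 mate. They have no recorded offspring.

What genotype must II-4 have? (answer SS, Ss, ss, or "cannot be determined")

cannot be determined

II-4's phenotype allows SS or Ss, and no parent or child forces a single allele at both positions; consistent genotype assignments exist with II-4 as SS or Ss.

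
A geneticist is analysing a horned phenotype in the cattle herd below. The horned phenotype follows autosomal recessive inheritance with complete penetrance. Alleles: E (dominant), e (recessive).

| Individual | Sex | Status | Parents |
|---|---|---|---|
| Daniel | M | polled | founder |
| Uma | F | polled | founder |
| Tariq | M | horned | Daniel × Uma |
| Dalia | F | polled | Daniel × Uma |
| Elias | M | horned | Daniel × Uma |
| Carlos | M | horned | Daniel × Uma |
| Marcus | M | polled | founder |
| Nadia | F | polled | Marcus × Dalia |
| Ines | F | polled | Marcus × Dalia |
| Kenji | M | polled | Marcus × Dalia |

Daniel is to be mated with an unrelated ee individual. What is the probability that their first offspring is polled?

Daniel is polled so carries E and passed e to Tariq (ee), so Daniel is Ee.
The cross gives 1/2 Ee : 1/2 ee, so P(offspring is polled) = 1/2.

1/2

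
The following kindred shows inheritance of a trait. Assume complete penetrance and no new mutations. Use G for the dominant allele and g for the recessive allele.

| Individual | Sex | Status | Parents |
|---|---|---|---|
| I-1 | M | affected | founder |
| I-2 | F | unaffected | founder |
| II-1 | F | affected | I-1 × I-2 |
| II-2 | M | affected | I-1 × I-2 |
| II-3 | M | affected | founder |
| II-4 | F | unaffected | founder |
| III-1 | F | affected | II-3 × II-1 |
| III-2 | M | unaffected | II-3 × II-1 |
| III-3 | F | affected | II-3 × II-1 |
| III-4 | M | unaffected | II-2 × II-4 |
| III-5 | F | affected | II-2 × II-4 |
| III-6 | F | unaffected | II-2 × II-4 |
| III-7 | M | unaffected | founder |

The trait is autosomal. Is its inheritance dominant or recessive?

dominant

II-3 and II-1 are both affected yet have an unaffected child III-2. Under a recessive model two affected parents are homozygous and every child would be affected, so the trait cannot be recessive.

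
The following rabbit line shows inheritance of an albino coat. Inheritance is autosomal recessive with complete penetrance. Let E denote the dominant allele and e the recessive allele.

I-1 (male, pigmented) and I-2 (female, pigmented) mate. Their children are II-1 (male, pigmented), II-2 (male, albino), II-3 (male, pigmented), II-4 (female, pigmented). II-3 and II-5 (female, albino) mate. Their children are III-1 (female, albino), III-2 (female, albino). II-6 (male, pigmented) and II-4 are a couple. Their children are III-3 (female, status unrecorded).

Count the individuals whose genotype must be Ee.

3

Obligate heterozygotes: I-1 is pigmented so carries E and passed e to II-2 (ee), so I-1 is Ee; I-2 is pigmented so carries E and passed e to II-2 (ee), so I-2 is Ee; II-3 is pigmented so carries E and passed e to III-1 (ee), so II-3 is Ee.
Every other individual is either homozygous by phenotype or has at least one consistent homozygous assignment, so the count is 3.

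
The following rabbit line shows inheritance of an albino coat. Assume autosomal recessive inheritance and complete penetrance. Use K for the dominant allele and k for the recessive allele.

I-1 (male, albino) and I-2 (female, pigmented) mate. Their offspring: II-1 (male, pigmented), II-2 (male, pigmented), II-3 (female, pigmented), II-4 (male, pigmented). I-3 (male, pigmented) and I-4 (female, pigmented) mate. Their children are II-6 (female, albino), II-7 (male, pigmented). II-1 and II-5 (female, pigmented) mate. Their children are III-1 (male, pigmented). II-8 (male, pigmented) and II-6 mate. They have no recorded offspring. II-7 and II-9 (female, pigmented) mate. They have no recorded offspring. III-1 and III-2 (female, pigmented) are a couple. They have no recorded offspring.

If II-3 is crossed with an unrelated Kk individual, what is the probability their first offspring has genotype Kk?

1/2

II-3 is pigmented so carries K and received k from I-1 (kk), so II-3 is Kk.
The cross gives 1/4 KK : 1/2 Kk : 1/4 kk, so P(offspring has genotype Kk) = 1/2.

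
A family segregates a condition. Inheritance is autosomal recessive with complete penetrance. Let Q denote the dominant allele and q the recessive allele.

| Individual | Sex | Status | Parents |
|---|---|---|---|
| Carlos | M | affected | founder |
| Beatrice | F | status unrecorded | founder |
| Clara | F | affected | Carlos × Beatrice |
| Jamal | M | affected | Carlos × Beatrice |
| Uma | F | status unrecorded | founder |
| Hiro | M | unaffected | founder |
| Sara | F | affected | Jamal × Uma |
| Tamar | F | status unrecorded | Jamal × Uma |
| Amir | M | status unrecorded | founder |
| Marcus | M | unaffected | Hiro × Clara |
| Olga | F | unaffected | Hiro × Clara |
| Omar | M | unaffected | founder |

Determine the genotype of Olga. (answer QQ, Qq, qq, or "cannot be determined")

From phenotype alone, Olga is QQ or Qq.
Olga is unaffected so carries Q and received q from Clara (qq), so Olga is Qq.

Qq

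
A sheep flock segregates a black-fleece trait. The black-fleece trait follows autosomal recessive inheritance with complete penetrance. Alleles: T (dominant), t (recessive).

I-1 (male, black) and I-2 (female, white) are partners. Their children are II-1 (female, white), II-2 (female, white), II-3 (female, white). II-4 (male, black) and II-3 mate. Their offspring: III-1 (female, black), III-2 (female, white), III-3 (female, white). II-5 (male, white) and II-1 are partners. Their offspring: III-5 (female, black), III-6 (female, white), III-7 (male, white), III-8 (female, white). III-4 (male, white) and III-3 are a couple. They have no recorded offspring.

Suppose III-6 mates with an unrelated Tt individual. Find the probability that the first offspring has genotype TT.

1/3

II-5 is white so carries T and passed t to III-5 (tt), so II-5 is Tt.
II-1 is white so carries T and received t from I-1 (tt), so II-1 is Tt.
III-6 is a white offspring of II-5 (Tt) × II-1 (Tt), whose cross gives 1/4 TT : 1/2 Tt : 1/4 tt; conditioning on being white, III-6 is TT with probability 1/3, Tt with probability 2/3.
Summing over parental genotype combinations, P(offspring has genotype TT) = 1/3·1/2 + 2/3·1/4 = 1/3.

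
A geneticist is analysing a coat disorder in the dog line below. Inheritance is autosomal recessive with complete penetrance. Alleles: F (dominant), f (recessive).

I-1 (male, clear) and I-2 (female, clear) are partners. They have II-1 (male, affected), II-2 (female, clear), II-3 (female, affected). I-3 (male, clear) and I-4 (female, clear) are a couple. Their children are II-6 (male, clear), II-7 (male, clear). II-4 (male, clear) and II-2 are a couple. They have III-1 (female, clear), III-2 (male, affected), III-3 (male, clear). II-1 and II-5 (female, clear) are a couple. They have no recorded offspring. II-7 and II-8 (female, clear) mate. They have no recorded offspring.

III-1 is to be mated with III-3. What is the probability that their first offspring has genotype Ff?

II-4 is clear so carries F and passed f to III-2 (ff), so II-4 is Ff.
II-2 is clear so carries F and passed f to III-2 (ff), so II-2 is Ff.
III-1 is a clear offspring of II-4 (Ff) × II-2 (Ff), whose cross gives 1/4 FF : 1/2 Ff : 1/4 ff; conditioning on being clear, III-1 is FF with probability 1/3, Ff with probability 2/3.
III-3 is a clear offspring of II-4 (Ff) × II-2 (Ff), whose cross gives 1/4 FF : 1/2 Ff : 1/4 ff; conditioning on being clear, III-3 is FF with probability 1/3, Ff with probability 2/3.
Summing over parental genotype combinations, P(offspring has genotype Ff) = 2/9·1/2 + 2/9·1/2 + 4/9·1/2 = 4/9.

4/9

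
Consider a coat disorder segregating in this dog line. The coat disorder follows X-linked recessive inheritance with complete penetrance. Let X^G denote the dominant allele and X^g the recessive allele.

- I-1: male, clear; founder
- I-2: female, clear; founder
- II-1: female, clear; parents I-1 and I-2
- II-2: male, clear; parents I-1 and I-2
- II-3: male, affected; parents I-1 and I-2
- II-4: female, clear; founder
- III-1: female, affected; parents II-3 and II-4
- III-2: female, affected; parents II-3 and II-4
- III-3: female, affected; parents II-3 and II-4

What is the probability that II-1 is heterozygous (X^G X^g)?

1/2

I-1 is clear, so I-1 is X^G Y.
I-2 is clear so carries G and passed g to II-3 (X^g Y), so I-2 is X^G X^g.
Their cross gives offspring ratios 1/2 X^G X^G : 1/2 X^G X^g. Conditioning on II-1 being clear, P(X^G X^g) = 1/2 / 1 = 1/2.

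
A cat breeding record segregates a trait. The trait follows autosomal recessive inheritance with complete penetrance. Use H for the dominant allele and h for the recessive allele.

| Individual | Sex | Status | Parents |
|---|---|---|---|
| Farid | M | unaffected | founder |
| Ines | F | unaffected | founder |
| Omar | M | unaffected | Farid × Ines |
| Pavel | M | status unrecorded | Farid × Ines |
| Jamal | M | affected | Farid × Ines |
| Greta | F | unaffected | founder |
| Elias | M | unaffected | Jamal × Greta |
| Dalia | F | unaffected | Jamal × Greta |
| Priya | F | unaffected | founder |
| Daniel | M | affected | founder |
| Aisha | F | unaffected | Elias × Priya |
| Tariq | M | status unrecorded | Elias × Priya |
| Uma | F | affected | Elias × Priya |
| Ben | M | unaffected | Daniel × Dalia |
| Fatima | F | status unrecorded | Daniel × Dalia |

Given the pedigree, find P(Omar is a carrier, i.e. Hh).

2/3

Farid is unaffected so carries H and passed h to Jamal (hh), so Farid is Hh.
Ines is unaffected so carries H and passed h to Jamal (hh), so Ines is Hh.
Their cross gives offspring ratios 1/4 HH : 1/2 Hh : 1/4 hh. Conditioning on Omar being unaffected, P(Hh) = 1/2 / 3/4 = 2/3.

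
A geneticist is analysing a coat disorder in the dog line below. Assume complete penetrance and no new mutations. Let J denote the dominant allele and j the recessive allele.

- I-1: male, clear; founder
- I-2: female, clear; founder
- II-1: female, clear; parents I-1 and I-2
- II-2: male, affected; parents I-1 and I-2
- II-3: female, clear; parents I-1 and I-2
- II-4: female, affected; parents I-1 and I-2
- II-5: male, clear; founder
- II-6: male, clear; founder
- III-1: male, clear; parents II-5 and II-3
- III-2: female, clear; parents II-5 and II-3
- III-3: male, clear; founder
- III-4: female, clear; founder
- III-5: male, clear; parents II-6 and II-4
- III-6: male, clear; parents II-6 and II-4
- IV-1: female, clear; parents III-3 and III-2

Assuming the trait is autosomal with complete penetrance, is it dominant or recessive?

recessive

I-1 and I-2 are both clear yet have an affected child II-2. Under dominance, an affected child requires at least one affected parent, so the trait cannot be dominant.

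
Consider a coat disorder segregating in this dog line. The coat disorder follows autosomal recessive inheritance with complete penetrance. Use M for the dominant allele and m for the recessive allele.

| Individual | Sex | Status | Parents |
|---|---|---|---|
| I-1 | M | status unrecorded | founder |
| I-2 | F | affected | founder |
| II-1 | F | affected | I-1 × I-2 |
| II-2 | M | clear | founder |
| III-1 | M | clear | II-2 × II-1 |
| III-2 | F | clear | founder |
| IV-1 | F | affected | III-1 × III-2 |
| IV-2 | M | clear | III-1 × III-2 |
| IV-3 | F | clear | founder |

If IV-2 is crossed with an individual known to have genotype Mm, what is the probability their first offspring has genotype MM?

III-1 is clear so carries M and received m from II-1 (mm), so III-1 is Mm.
III-2 is clear so carries M and passed m to IV-1 (mm), so III-2 is Mm.
IV-2 is a clear offspring of III-1 (Mm) × III-2 (Mm), whose cross gives 1/4 MM : 1/2 Mm : 1/4 mm; conditioning on being clear, IV-2 is MM with probability 1/3, Mm with probability 2/3.
Summing over parental genotype combinations, P(offspring has genotype MM) = 1/3·1/2 + 2/3·1/4 = 1/3.

1/3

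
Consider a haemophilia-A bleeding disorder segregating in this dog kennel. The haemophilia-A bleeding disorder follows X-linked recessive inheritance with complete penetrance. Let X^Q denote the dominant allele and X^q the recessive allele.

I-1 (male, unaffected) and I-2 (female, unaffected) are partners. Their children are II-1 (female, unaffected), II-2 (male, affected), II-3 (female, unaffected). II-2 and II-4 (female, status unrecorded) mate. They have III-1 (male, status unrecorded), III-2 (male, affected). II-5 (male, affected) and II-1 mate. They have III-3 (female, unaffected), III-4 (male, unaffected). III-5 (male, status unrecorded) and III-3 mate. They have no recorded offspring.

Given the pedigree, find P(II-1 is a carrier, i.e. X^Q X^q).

I-1 is unaffected, so I-1 is X^Q Y.
I-2 is unaffected so carries Q and passed q to II-2 (X^q Y), so I-2 is X^Q X^q.
Their cross gives offspring ratios 1/2 X^Q X^Q : 1/2 X^Q X^q. Conditioning on II-1 being unaffected, P(X^Q X^q) = 1/2 / 1 = 1/2 before taking II-1's own offspring into account.
II-5 is affected, so II-5 is X^q Y.
Now use II-1's offspring. Probability of each recorded status — unaffected daughter III-3: 1/2 if II-1 is X^Q X^q, 1 if X^Q X^Q; unaffected son III-4: 1/2 if II-1 is X^Q X^q, 1 if X^Q X^Q.
Bayes: P(X^Q X^q) = 1/2·1/4 / (1/2·1/4 + 1/2·1) = 1/5.

1/5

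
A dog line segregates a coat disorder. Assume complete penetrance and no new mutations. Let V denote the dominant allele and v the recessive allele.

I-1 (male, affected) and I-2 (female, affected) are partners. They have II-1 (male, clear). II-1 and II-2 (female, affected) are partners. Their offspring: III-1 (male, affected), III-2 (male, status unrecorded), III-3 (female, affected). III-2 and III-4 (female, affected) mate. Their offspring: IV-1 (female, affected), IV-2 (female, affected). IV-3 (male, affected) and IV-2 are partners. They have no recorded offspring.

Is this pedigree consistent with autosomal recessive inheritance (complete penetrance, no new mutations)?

Under autosomal recessive, II-1 (clear, male) cannot arise from I-1 (affected) × I-2 (affected).

No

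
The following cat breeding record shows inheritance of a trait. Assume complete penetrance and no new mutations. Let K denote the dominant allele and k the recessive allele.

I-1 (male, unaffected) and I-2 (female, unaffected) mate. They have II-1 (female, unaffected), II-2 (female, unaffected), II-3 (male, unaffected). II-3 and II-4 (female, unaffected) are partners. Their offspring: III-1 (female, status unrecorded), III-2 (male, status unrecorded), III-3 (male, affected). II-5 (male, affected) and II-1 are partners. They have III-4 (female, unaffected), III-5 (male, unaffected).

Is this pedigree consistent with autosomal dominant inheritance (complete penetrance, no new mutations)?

Under autosomal dominant, III-3 (affected, male) cannot arise from II-3 (unaffected) × II-4 (unaffected).

No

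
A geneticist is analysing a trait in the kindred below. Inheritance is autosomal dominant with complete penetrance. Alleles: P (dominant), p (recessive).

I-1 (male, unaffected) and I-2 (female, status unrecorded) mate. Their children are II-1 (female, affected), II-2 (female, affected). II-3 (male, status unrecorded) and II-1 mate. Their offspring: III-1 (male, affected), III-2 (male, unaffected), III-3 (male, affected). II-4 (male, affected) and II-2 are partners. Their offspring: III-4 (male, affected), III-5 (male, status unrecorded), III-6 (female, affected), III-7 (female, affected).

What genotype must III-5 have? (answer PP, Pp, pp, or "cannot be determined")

cannot be determined

III-5's phenotype is unrecorded, and no parent or child forces a single allele at both positions; consistent genotype assignments exist with III-5 as PP or Pp or pp.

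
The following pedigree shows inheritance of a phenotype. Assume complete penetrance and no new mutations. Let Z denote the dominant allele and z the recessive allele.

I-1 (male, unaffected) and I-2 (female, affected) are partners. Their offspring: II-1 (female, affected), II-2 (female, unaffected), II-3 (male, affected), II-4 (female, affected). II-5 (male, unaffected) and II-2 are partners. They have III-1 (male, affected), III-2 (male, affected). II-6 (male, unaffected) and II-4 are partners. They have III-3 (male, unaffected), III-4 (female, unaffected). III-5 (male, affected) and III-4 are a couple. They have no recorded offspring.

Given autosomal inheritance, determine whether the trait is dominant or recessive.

recessive

II-5 and II-2 are both unaffected yet have an affected child III-1. Under dominance, an affected child requires at least one affected parent, so the trait cannot be dominant.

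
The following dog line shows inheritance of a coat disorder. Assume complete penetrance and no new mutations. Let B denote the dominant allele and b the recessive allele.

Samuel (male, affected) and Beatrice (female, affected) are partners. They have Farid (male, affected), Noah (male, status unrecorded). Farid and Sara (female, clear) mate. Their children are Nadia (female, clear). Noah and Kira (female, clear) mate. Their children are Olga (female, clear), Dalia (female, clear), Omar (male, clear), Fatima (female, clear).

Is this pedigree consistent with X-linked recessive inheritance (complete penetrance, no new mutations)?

A consistent assignment under X-linked recessive exists: Samuel X^b Y, Beatrice X^b X^b, Farid X^b Y, Noah X^b Y, Sara X^B X^B, Kira X^B X^B, Nadia X^B X^b, Olga X^B X^b, Dalia X^B X^b, Omar X^B Y, Fatima X^B X^b.
In this assignment every recorded phenotype matches its genotype and every non-founder's genotype is obtainable from its parents' genotypes, so the pedigree is consistent.

Yes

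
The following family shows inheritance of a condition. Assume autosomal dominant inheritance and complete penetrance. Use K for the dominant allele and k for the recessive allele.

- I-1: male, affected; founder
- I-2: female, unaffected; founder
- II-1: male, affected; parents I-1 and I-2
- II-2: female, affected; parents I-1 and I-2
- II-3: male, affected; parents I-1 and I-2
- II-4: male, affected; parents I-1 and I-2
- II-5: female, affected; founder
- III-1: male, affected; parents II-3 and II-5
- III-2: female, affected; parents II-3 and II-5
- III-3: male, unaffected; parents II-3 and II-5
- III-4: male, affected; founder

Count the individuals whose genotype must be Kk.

Obligate heterozygotes: II-1 is affected so carries K and received k from I-2 (kk), so II-1 is Kk; II-2 is affected so carries K and received k from I-2 (kk), so II-2 is Kk; II-3 is affected so carries K and received k from I-2 (kk), so II-3 is Kk; II-4 is affected so carries K and received k from I-2 (kk), so II-4 is Kk; II-5 is affected so carries K and passed k to III-3 (kk), so II-5 is Kk.
Every other individual is either homozygous by phenotype or has at least one consistent homozygous assignment, so the count is 5.

5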